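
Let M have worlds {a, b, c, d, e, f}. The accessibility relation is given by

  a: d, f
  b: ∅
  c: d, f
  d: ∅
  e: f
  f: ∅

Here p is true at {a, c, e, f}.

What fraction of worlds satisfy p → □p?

2/3

a: p is T, □p is F. ✗
b: p is F, □p is T. ✓
c: p is T, □p is F. ✗
d: p is F, □p is T. ✓
e: p is T, □p is T. ✓
f: p is T, □p is T. ✓
That's 4 of 6 worlds, so 4/6 = 2/3.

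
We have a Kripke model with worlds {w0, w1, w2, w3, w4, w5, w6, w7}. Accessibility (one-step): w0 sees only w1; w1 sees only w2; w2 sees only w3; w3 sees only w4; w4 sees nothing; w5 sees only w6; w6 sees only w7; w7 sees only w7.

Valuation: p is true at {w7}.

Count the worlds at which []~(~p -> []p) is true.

4

w0: successors {w1}; ~(~p -> []p) there: w1:T. ✓
w1: successors {w2}; ~(~p -> []p) there: w2:T. ✓
w2: successors {w3}; ~(~p -> []p) there: w3:T. ✓
w3: successors {w4}; ~(~p -> []p) there: w4:F. ✗
w4: no successors, so []~(~p -> []p) holds vacuously. ✓
w5: successors {w6}; ~(~p -> []p) there: w6:F. ✗
w6: successors {w7}; ~(~p -> []p) there: w7:F. ✗
w7: successors {w7}; ~(~p -> []p) there: w7:F. ✗
Satisfying worlds: {w0, w1, w2, w4}.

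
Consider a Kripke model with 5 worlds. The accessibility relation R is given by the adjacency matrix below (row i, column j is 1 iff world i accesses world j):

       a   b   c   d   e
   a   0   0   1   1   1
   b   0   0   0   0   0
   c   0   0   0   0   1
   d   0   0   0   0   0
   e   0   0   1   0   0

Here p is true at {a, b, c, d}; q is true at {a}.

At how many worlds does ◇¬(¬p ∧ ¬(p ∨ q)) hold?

2

a: successors {c, d, e}; ¬(¬p ∧ ¬(p ∨ q)) there: c:T, d:T, e:F. ✓
b: no successors, so ◇¬(¬p ∧ ¬(p ∨ q)) fails. ✗
c: successors {e}; ¬(¬p ∧ ¬(p ∨ q)) there: e:F. ✗
d: no successors, so ◇¬(¬p ∧ ¬(p ∨ q)) fails. ✗
e: successors {c}; ¬(¬p ∧ ¬(p ∨ q)) there: c:T. ✓
Satisfying worlds: {a, e}.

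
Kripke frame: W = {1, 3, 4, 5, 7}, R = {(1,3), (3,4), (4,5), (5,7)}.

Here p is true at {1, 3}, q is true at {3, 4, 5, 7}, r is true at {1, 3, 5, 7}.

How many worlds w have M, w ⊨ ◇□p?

1

1: successors {3}; □p there: 3:F. ✗
3: successors {4}; □p there: 4:F. ✗
4: successors {5}; □p there: 5:F. ✗
5: successors {7}; □p there: 7:T. ✓
7: no successors, so ◇□p fails. ✗
Satisfying worlds: {5}.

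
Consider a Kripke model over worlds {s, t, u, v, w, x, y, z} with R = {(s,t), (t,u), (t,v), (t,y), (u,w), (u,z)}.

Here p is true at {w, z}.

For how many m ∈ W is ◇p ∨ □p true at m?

6

s: ◇p is F, □p is F. ✗
t: ◇p is F, □p is F. ✗
u: ◇p is T, □p is T. ✓
v: ◇p is F, □p is T. ✓
w: ◇p is F, □p is T. ✓
x: ◇p is F, □p is T. ✓
y: ◇p is F, □p is T. ✓
z: ◇p is F, □p is T. ✓
Satisfying worlds: {u, v, w, x, y, z}.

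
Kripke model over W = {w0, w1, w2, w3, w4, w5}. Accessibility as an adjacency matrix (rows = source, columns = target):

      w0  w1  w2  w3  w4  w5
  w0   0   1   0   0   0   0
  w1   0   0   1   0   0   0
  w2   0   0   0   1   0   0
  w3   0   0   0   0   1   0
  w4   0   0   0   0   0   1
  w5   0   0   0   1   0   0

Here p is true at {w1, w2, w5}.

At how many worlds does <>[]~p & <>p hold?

w0: <>[]~p is F, <>p is T. ✗
w1: <>[]~p is T, <>p is T. ✓
w2: <>[]~p is T, <>p is F. ✗
w3: <>[]~p is F, <>p is F. ✗
w4: <>[]~p is T, <>p is T. ✓
w5: <>[]~p is T, <>p is F. ✗
Satisfying worlds: {w1, w4}.

2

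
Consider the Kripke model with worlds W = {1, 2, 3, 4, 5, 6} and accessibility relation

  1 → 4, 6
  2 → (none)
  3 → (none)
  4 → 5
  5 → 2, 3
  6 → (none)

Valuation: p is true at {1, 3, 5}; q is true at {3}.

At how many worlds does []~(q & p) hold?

5

1: successors {4, 6}; ~(q & p) there: 4:T, 6:T. ✓
2: no successors, so []~(q & p) holds vacuously. ✓
3: no successors, so []~(q & p) holds vacuously. ✓
4: successors {5}; ~(q & p) there: 5:T. ✓
5: successors {2, 3}; ~(q & p) there: 2:T, 3:F. ✗
6: no successors, so []~(q & p) holds vacuously. ✓
Satisfying worlds: {1, 2, 3, 4, 6}.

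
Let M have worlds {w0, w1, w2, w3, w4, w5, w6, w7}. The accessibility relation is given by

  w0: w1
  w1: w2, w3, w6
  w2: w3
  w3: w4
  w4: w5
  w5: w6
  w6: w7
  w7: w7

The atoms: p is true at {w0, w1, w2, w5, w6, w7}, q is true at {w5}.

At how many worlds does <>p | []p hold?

6

w0: <>p is T, []p is T. ✓
w1: <>p is T, []p is F. ✓
w2: <>p is F, []p is F. ✗
w3: <>p is F, []p is F. ✗
w4: <>p is T, []p is T. ✓
w5: <>p is T, []p is T. ✓
w6: <>p is T, []p is T. ✓
w7: <>p is T, []p is T. ✓
Satisfying worlds: {w0, w1, w4, w5, w6, w7}.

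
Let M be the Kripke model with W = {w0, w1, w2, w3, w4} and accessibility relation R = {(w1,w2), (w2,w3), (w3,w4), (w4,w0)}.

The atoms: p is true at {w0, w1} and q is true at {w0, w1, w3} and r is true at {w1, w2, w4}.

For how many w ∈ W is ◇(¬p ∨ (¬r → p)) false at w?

1

w0: no successors, so ◇(¬p ∨ (¬r → p)) fails. ✗
w1: successors {w2}; ¬p ∨ (¬r → p) there: w2:T. ✓
w2: successors {w3}; ¬p ∨ (¬r → p) there: w3:T. ✓
w3: successors {w4}; ¬p ∨ (¬r → p) there: w4:T. ✓
w4: successors {w0}; ¬p ∨ (¬r → p) there: w0:T. ✓
Satisfying worlds: {w1, w2, w3, w4}.
So ◇(¬p ∨ (¬r → p)) fails at the other 1 world.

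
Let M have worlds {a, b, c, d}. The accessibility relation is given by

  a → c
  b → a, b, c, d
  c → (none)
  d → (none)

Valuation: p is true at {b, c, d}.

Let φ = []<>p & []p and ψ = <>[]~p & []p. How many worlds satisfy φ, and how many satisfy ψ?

2 and 1

For []<>p & []p:
a: []<>p is F, []p is T. ✗
b: []<>p is F, []p is F. ✗
c: []<>p is T, []p is T. ✓
d: []<>p is T, []p is T. ✓
— 2 worlds.
For <>[]~p & []p:
a: <>[]~p is T, []p is T. ✓
b: <>[]~p is T, []p is F. ✗
c: <>[]~p is F, []p is T. ✗
d: <>[]~p is F, []p is T. ✗
— 1 world.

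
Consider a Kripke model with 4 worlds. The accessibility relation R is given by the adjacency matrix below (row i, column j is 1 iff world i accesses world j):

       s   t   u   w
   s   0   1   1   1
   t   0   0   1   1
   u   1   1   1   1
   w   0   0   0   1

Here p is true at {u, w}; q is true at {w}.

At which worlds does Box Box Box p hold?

{w}

s: successors {t, u, w}; Box Box p there: t:F, u:F, w:T. ✗
t: successors {u, w}; Box Box p there: u:F, w:T. ✗
u: successors {s, t, u, w}; Box Box p there: s:F, t:F, u:F, w:T. ✗
w: successors {w}; Box Box p there: w:T. ✓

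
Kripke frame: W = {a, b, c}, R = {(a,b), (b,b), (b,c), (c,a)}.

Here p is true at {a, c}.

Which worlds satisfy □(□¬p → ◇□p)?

a: successors {b}; □¬p → ◇□p there: b:T. ✓
b: successors {b, c}; □¬p → ◇□p there: b:T, c:T. ✓
c: successors {a}; □¬p → ◇□p there: a:F. ✗

{a, b}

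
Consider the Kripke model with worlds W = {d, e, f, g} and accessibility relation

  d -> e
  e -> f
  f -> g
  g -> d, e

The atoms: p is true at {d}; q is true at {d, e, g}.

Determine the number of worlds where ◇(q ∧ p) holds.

d: successors {e}; q ∧ p there: e:F. ✗
e: successors {f}; q ∧ p there: f:F. ✗
f: successors {g}; q ∧ p there: g:F. ✗
g: successors {d, e}; q ∧ p there: d:T, e:F. ✓
Satisfying worlds: {g}.

1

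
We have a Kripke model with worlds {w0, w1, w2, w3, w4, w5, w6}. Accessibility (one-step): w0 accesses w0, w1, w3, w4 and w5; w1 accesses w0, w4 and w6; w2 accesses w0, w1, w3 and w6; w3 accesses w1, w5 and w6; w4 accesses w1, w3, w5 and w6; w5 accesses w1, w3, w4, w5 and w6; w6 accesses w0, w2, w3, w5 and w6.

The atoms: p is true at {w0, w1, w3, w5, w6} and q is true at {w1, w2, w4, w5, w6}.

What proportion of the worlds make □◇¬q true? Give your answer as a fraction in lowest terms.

w0: successors {w0, w1, w3, w4, w5}; ◇¬q there: w0:T, w1:T, w3:F, w4:T, w5:T. ✗
w1: successors {w0, w4, w6}; ◇¬q there: w0:T, w4:T, w6:T. ✓
w2: successors {w0, w1, w3, w6}; ◇¬q there: w0:T, w1:T, w3:F, w6:T. ✗
w3: successors {w1, w5, w6}; ◇¬q there: w1:T, w5:T, w6:T. ✓
w4: successors {w1, w3, w5, w6}; ◇¬q there: w1:T, w3:F, w5:T, w6:T. ✗
w5: successors {w1, w3, w4, w5, w6}; ◇¬q there: w1:T, w3:F, w4:T, w5:T, w6:T. ✗
w6: successors {w0, w2, w3, w5, w6}; ◇¬q there: w0:T, w2:T, w3:F, w5:T, w6:T. ✗
That's 2 of 7 worlds, so 2/7.

2/7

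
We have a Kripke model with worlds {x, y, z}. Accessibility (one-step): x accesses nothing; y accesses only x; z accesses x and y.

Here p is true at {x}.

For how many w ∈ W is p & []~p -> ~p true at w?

2

x: p & []~p is T, ~p is F. ✗
y: p & []~p is F, ~p is T. ✓
z: p & []~p is F, ~p is T. ✓
Satisfying worlds: {y, z}.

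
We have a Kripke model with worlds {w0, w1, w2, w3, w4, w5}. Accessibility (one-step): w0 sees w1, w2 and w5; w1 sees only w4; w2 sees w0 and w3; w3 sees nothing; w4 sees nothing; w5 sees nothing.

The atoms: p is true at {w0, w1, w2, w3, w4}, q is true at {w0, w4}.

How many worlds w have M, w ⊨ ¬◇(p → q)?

3

w0: ◇(p → q) is T. ✗
w1: ◇(p → q) is T. ✗
w2: ◇(p → q) is T. ✗
w3: ◇(p → q) is F. ✓
w4: ◇(p → q) is F. ✓
w5: ◇(p → q) is F. ✓
Satisfying worlds: {w3, w4, w5}.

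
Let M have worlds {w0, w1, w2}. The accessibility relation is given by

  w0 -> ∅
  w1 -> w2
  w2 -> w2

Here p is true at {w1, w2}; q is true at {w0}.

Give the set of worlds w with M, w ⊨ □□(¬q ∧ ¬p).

{w0}

w0: no successors, so □□(¬q ∧ ¬p) holds vacuously. ✓
w1: successors {w2}; □(¬q ∧ ¬p) there: w2:F. ✗
w2: successors {w2}; □(¬q ∧ ¬p) there: w2:F. ✗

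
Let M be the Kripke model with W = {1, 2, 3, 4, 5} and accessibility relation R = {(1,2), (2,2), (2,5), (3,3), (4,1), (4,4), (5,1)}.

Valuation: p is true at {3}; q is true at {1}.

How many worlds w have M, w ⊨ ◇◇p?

1: successors {2}; ◇p there: 2:F. ✗
2: successors {2, 5}; ◇p there: 2:F, 5:F. ✗
3: successors {3}; ◇p there: 3:T. ✓
4: successors {1, 4}; ◇p there: 1:F, 4:F. ✗
5: successors {1}; ◇p there: 1:F. ✗
Satisfying worlds: {3}.

1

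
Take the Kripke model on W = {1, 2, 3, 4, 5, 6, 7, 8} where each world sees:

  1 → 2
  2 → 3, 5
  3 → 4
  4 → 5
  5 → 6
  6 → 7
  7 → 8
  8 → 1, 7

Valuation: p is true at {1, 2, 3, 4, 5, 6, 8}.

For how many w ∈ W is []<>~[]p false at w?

6

1: successors {2}; <>~[]p there: 2:F. ✗
2: successors {3, 5}; <>~[]p there: 3:F, 5:T. ✗
3: successors {4}; <>~[]p there: 4:F. ✗
4: successors {5}; <>~[]p there: 5:T. ✓
5: successors {6}; <>~[]p there: 6:F. ✗
6: successors {7}; <>~[]p there: 7:T. ✓
7: successors {8}; <>~[]p there: 8:F. ✗
8: successors {1, 7}; <>~[]p there: 1:F, 7:T. ✗
Satisfying worlds: {4, 6}.
So []<>~[]p fails at the other 6 worlds.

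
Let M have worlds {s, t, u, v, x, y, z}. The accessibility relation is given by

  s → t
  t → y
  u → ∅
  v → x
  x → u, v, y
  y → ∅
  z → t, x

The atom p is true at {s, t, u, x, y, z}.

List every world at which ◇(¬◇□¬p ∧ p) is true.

s: successors {t}; ¬◇□¬p ∧ p there: t:F. ✗
t: successors {y}; ¬◇□¬p ∧ p there: y:T. ✓
u: no successors, so ◇(¬◇□¬p ∧ p) fails. ✗
v: successors {x}; ¬◇□¬p ∧ p there: x:F. ✗
x: successors {u, v, y}; ¬◇□¬p ∧ p there: u:T, v:F, y:T. ✓
y: no successors, so ◇(¬◇□¬p ∧ p) fails. ✗
z: successors {t, x}; ¬◇□¬p ∧ p there: t:F, x:F. ✗

{t, x}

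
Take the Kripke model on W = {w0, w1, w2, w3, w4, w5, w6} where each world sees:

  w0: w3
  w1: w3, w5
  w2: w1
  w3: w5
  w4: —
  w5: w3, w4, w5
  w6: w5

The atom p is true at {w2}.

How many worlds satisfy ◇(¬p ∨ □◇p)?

w0: successors {w3}; ¬p ∨ □◇p there: w3:T. ✓
w1: successors {w3, w5}; ¬p ∨ □◇p there: w3:T, w5:T. ✓
w2: successors {w1}; ¬p ∨ □◇p there: w1:T. ✓
w3: successors {w5}; ¬p ∨ □◇p there: w5:T. ✓
w4: no successors, so ◇(¬p ∨ □◇p) fails. ✗
w5: successors {w3, w4, w5}; ¬p ∨ □◇p there: w3:T, w4:T, w5:T. ✓
w6: successors {w5}; ¬p ∨ □◇p there: w5:T. ✓
Satisfying worlds: {w0, w1, w2, w3, w5, w6}.

6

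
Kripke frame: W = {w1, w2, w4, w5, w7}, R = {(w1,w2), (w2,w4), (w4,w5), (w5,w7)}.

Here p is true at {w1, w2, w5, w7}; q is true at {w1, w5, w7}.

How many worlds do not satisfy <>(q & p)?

3

w1: successors {w2}; q & p there: w2:F. ✗
w2: successors {w4}; q & p there: w4:F. ✗
w4: successors {w5}; q & p there: w5:T. ✓
w5: successors {w7}; q & p there: w7:T. ✓
w7: no successors, so <>(q & p) fails. ✗
Satisfying worlds: {w4, w5}.
So <>(q & p) fails at the other 3 worlds.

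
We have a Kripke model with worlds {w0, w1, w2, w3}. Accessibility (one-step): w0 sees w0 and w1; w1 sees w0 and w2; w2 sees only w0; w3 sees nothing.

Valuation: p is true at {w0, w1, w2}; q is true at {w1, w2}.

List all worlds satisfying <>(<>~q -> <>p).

{w0, w1, w2}

w0: successors {w0, w1}; <>~q -> <>p there: w0:T, w1:T. ✓
w1: successors {w0, w2}; <>~q -> <>p there: w0:T, w2:T. ✓
w2: successors {w0}; <>~q -> <>p there: w0:T. ✓
w3: no successors, so <>(<>~q -> <>p) fails. ✗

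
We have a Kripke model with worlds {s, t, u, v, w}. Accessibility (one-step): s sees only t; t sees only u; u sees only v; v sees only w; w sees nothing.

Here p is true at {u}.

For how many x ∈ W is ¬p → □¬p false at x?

1

s: ¬p is T, □¬p is T. ✓
t: ¬p is T, □¬p is F. ✗
u: ¬p is F, □¬p is T. ✓
v: ¬p is T, □¬p is T. ✓
w: ¬p is T, □¬p is T. ✓
Satisfying worlds: {s, u, v, w}.
So ¬p → □¬p fails at the other 1 world.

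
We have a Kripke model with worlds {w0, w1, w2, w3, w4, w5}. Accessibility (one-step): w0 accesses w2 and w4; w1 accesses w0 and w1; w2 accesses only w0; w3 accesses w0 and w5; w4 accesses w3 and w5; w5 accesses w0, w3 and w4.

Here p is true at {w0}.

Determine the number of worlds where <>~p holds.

w0: successors {w2, w4}; ~p there: w2:T, w4:T. ✓
w1: successors {w0, w1}; ~p there: w0:F, w1:T. ✓
w2: successors {w0}; ~p there: w0:F. ✗
w3: successors {w0, w5}; ~p there: w0:F, w5:T. ✓
w4: successors {w3, w5}; ~p there: w3:T, w5:T. ✓
w5: successors {w0, w3, w4}; ~p there: w0:F, w3:T, w4:T. ✓
Satisfying worlds: {w0, w1, w3, w4, w5}.

5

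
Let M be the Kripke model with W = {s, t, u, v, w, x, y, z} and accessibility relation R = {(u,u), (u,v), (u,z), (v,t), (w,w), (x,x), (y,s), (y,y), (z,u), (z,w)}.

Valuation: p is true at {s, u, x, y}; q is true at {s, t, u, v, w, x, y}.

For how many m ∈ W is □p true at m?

4

s: no successors, so □p holds vacuously. ✓
t: no successors, so □p holds vacuously. ✓
u: successors {u, v, z}; p there: u:T, v:F, z:F. ✗
v: successors {t}; p there: t:F. ✗
w: successors {w}; p there: w:F. ✗
x: successors {x}; p there: x:T. ✓
y: successors {s, y}; p there: s:T, y:T. ✓
z: successors {u, w}; p there: u:T, w:F. ✗
Satisfying worlds: {s, t, x, y}.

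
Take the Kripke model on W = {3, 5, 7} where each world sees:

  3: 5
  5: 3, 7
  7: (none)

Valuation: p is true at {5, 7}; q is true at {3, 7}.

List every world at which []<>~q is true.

{7}

3: successors {5}; <>~q there: 5:F. ✗
5: successors {3, 7}; <>~q there: 3:T, 7:F. ✗
7: no successors, so []<>~q holds vacuously. ✓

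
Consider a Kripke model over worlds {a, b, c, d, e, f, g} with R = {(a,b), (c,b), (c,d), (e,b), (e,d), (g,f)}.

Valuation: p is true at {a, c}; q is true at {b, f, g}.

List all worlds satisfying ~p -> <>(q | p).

{a, c, e, g}

a: ~p is F, <>(q | p) is T. ✓
b: ~p is T, <>(q | p) is F. ✗
c: ~p is F, <>(q | p) is T. ✓
d: ~p is T, <>(q | p) is F. ✗
e: ~p is T, <>(q | p) is T. ✓
f: ~p is T, <>(q | p) is F. ✗
g: ~p is T, <>(q | p) is T. ✓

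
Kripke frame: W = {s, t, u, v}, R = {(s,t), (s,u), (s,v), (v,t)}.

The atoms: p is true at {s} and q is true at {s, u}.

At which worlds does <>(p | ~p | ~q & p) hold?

s: successors {t, u, v}; p | ~p | ~q & p there: t:T, u:T, v:T. ✓
t: no successors, so <>(p | ~p | ~q & p) fails. ✗
u: no successors, so <>(p | ~p | ~q & p) fails. ✗
v: successors {t}; p | ~p | ~q & p there: t:T. ✓

{s, v}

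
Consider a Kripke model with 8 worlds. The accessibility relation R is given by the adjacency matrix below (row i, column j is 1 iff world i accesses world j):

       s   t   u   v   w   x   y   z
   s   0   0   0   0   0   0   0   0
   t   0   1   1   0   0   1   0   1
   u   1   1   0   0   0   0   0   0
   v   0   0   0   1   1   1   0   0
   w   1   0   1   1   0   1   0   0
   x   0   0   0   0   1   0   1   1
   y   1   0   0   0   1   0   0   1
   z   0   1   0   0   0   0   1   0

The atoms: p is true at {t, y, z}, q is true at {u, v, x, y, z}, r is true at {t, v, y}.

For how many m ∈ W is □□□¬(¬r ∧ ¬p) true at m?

s: no successors, so □□□¬(¬r ∧ ¬p) holds vacuously. ✓
t: successors {t, u, x, z}; □□¬(¬r ∧ ¬p) there: t:F, u:F, x:F, z:F. ✗
u: successors {s, t}; □□¬(¬r ∧ ¬p) there: s:T, t:F. ✗
v: successors {v, w, x}; □□¬(¬r ∧ ¬p) there: v:F, w:F, x:F. ✗
w: successors {s, u, v, x}; □□¬(¬r ∧ ¬p) there: s:T, u:F, v:F, x:F. ✗
x: successors {w, y, z}; □□¬(¬r ∧ ¬p) there: w:F, y:F, z:F. ✗
y: successors {s, w, z}; □□¬(¬r ∧ ¬p) there: s:T, w:F, z:F. ✗
z: successors {t, y}; □□¬(¬r ∧ ¬p) there: t:F, y:F. ✗
Satisfying worlds: {s}.

1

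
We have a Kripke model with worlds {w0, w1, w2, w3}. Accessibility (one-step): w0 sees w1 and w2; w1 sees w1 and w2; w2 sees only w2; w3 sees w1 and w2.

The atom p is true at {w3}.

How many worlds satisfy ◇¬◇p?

w0: successors {w1, w2}; ¬◇p there: w1:T, w2:T. ✓
w1: successors {w1, w2}; ¬◇p there: w1:T, w2:T. ✓
w2: successors {w2}; ¬◇p there: w2:T. ✓
w3: successors {w1, w2}; ¬◇p there: w1:T, w2:T. ✓
Satisfying worlds: {w0, w1, w2, w3}.

4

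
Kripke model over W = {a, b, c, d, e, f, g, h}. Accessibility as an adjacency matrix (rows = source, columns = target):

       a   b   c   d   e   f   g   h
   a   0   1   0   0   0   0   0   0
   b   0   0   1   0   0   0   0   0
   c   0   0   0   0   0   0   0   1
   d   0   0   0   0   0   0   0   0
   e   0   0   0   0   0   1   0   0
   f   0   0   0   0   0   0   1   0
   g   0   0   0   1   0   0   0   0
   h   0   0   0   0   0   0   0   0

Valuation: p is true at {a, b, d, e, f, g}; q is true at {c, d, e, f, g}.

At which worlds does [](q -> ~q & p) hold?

{a, c, d, h}

a: successors {b}; q -> ~q & p there: b:T. ✓
b: successors {c}; q -> ~q & p there: c:F. ✗
c: successors {h}; q -> ~q & p there: h:T. ✓
d: no successors, so [](q -> ~q & p) holds vacuously. ✓
e: successors {f}; q -> ~q & p there: f:F. ✗
f: successors {g}; q -> ~q & p there: g:F. ✗
g: successors {d}; q -> ~q & p there: d:F. ✗
h: no successors, so [](q -> ~q & p) holds vacuously. ✓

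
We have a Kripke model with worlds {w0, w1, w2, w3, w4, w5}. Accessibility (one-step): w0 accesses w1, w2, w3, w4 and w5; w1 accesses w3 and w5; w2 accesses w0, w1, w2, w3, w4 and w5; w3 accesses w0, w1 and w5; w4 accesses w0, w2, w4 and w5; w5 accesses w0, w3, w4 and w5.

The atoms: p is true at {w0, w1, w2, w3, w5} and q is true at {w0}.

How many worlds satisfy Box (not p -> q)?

2

w0: successors {w1, w2, w3, w4, w5}; not p -> q there: w1:T, w2:T, w3:T, w4:F, w5:T. ✗
w1: successors {w3, w5}; not p -> q there: w3:T, w5:T. ✓
w2: successors {w0, w1, w2, w3, w4, w5}; not p -> q there: w0:T, w1:T, w2:T, w3:T, w4:F, w5:T. ✗
w3: successors {w0, w1, w5}; not p -> q there: w0:T, w1:T, w5:T. ✓
w4: successors {w0, w2, w4, w5}; not p -> q there: w0:T, w2:T, w4:F, w5:T. ✗
w5: successors {w0, w3, w4, w5}; not p -> q there: w0:T, w3:T, w4:F, w5:T. ✗
Satisfying worlds: {w1, w3}.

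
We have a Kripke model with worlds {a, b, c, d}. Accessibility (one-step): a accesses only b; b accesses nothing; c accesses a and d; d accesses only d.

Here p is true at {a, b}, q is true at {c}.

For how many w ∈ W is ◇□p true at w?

a: successors {b}; □p there: b:T. ✓
b: no successors, so ◇□p fails. ✗
c: successors {a, d}; □p there: a:T, d:F. ✓
d: successors {d}; □p there: d:F. ✗
Satisfying worlds: {a, c}.

2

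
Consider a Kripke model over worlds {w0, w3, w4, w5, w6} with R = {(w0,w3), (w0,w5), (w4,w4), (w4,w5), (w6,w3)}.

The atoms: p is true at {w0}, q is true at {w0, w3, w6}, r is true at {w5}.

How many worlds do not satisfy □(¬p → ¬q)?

w0: successors {w3, w5}; ¬p → ¬q there: w3:F, w5:T. ✗
w3: no successors, so □(¬p → ¬q) holds vacuously. ✓
w4: successors {w4, w5}; ¬p → ¬q there: w4:T, w5:T. ✓
w5: no successors, so □(¬p → ¬q) holds vacuously. ✓
w6: successors {w3}; ¬p → ¬q there: w3:F. ✗
Satisfying worlds: {w3, w4, w5}.
So □(¬p → ¬q) fails at the other 2 worlds.

2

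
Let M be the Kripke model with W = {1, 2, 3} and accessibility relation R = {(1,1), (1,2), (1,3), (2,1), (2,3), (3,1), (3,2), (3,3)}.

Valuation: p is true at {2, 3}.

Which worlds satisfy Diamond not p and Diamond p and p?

1: Diamond not p is T, Diamond p and p is F. ✗
2: Diamond not p is T, Diamond p and p is T. ✓
3: Diamond not p is T, Diamond p and p is T. ✓

{2, 3}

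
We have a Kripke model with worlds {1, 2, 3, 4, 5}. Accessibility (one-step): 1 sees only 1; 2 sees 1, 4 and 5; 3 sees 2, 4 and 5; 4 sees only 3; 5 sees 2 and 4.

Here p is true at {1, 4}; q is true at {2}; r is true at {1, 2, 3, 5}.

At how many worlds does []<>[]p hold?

1: successors {1}; <>[]p there: 1:T. ✓
2: successors {1, 4, 5}; <>[]p there: 1:T, 4:F, 5:F. ✗
3: successors {2, 4, 5}; <>[]p there: 2:T, 4:F, 5:F. ✗
4: successors {3}; <>[]p there: 3:F. ✗
5: successors {2, 4}; <>[]p there: 2:T, 4:F. ✗
Satisfying worlds: {1}.

1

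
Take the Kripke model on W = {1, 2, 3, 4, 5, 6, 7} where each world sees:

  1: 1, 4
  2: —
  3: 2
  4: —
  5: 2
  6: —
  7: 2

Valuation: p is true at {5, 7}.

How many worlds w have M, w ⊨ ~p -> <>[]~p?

4

1: ~p is T, <>[]~p is T. ✓
2: ~p is T, <>[]~p is F. ✗
3: ~p is T, <>[]~p is T. ✓
4: ~p is T, <>[]~p is F. ✗
5: ~p is F, <>[]~p is T. ✓
6: ~p is T, <>[]~p is F. ✗
7: ~p is F, <>[]~p is T. ✓
Satisfying worlds: {1, 3, 5, 7}.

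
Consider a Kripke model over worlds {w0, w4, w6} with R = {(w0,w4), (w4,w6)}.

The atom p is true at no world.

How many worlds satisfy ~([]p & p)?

w0: []p & p is F. ✓
w4: []p & p is F. ✓
w6: []p & p is F. ✓
Satisfying worlds: {w0, w4, w6}.

3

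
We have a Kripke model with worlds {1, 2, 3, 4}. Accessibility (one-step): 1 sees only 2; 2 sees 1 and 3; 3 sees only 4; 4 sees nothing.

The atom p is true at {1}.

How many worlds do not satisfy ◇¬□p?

2

1: successors {2}; ¬□p there: 2:T. ✓
2: successors {1, 3}; ¬□p there: 1:T, 3:T. ✓
3: successors {4}; ¬□p there: 4:F. ✗
4: no successors, so ◇¬□p fails. ✗
Satisfying worlds: {1, 2}.
So ◇¬□p fails at the other 2 worlds.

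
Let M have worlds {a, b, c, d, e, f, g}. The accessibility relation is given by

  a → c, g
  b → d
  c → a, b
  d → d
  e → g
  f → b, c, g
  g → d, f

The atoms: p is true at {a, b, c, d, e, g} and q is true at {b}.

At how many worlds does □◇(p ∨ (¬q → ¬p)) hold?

7

a: successors {c, g}; ◇(p ∨ (¬q → ¬p)) there: c:T, g:T. ✓
b: successors {d}; ◇(p ∨ (¬q → ¬p)) there: d:T. ✓
c: successors {a, b}; ◇(p ∨ (¬q → ¬p)) there: a:T, b:T. ✓
d: successors {d}; ◇(p ∨ (¬q → ¬p)) there: d:T. ✓
e: successors {g}; ◇(p ∨ (¬q → ¬p)) there: g:T. ✓
f: successors {b, c, g}; ◇(p ∨ (¬q → ¬p)) there: b:T, c:T, g:T. ✓
g: successors {d, f}; ◇(p ∨ (¬q → ¬p)) there: d:T, f:T. ✓
Satisfying worlds: {a, b, c, d, e, f, g}.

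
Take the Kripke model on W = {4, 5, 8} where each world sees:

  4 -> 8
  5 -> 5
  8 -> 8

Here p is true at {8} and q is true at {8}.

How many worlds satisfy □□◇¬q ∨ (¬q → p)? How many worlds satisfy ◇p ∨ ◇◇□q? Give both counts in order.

2 and 2

For □□◇¬q ∨ (¬q → p):
4: □□◇¬q is F, ¬q → p is F. ✗
5: □□◇¬q is T, ¬q → p is F. ✓
8: □□◇¬q is F, ¬q → p is T. ✓
— 2 worlds.
For ◇p ∨ ◇◇□q:
4: ◇p is T, ◇◇□q is T. ✓
5: ◇p is F, ◇◇□q is F. ✗
8: ◇p is T, ◇◇□q is T. ✓
— 2 worlds.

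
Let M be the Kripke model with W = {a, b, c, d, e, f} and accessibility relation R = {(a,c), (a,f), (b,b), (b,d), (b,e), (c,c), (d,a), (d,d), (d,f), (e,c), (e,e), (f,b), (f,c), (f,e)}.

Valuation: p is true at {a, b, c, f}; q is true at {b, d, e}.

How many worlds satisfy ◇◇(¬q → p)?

a: successors {c, f}; ◇(¬q → p) there: c:T, f:T. ✓
b: successors {b, d, e}; ◇(¬q → p) there: b:T, d:T, e:T. ✓
c: successors {c}; ◇(¬q → p) there: c:T. ✓
d: successors {a, d, f}; ◇(¬q → p) there: a:T, d:T, f:T. ✓
e: successors {c, e}; ◇(¬q → p) there: c:T, e:T. ✓
f: successors {b, c, e}; ◇(¬q → p) there: b:T, c:T, e:T. ✓
Satisfying worlds: {a, b, c, d, e, f}.

6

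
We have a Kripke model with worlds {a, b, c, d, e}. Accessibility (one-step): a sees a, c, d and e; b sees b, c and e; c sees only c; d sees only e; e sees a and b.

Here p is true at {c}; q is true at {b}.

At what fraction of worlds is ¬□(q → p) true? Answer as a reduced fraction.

a: □(q → p) is T. ✗
b: □(q → p) is F. ✓
c: □(q → p) is T. ✗
d: □(q → p) is T. ✗
e: □(q → p) is F. ✓
That's 2 of 5 worlds, so 2/5.

2/5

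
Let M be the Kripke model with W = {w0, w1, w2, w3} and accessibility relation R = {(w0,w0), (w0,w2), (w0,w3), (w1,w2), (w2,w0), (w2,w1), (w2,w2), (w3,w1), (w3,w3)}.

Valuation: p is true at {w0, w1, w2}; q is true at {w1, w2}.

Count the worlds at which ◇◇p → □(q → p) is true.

w0: ◇◇p is T, □(q → p) is T. ✓
w1: ◇◇p is T, □(q → p) is T. ✓
w2: ◇◇p is T, □(q → p) is T. ✓
w3: ◇◇p is T, □(q → p) is T. ✓
Satisfying worlds: {w0, w1, w2, w3}.

4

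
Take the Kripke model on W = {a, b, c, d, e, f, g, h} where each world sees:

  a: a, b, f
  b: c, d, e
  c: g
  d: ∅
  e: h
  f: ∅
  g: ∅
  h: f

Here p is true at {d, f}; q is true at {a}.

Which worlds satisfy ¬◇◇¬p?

a: ◇◇¬p is T. ✗
b: ◇◇¬p is T. ✗
c: ◇◇¬p is F. ✓
d: ◇◇¬p is F. ✓
e: ◇◇¬p is F. ✓
f: ◇◇¬p is F. ✓
g: ◇◇¬p is F. ✓
h: ◇◇¬p is F. ✓

{c, d, e, f, g, h}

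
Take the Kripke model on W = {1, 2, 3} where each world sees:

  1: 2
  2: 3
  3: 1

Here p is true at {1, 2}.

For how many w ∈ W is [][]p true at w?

1: successors {2}; []p there: 2:F. ✗
2: successors {3}; []p there: 3:T. ✓
3: successors {1}; []p there: 1:T. ✓
Satisfying worlds: {2, 3}.

2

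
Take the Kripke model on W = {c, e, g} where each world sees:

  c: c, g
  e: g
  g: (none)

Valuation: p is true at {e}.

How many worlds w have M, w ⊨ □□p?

c: successors {c, g}; □p there: c:F, g:T. ✗
e: successors {g}; □p there: g:T. ✓
g: no successors, so □□p holds vacuously. ✓
Satisfying worlds: {e, g}.

2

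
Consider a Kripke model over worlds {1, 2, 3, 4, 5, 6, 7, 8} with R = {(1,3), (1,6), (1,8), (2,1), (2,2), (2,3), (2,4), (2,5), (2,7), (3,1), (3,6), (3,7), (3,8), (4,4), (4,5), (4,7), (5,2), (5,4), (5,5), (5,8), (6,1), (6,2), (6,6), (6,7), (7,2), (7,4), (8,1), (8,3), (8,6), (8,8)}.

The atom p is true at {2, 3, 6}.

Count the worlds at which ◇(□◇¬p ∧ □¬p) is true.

4

1: successors {3, 6, 8}; □◇¬p ∧ □¬p there: 3:F, 6:F, 8:F. ✗
2: successors {1, 2, 3, 4, 5, 7}; □◇¬p ∧ □¬p there: 1:F, 2:F, 3:F, 4:T, 5:F, 7:F. ✓
3: successors {1, 6, 7, 8}; □◇¬p ∧ □¬p there: 1:F, 6:F, 7:F, 8:F. ✗
4: successors {4, 5, 7}; □◇¬p ∧ □¬p there: 4:T, 5:F, 7:F. ✓
5: successors {2, 4, 5, 8}; □◇¬p ∧ □¬p there: 2:F, 4:T, 5:F, 8:F. ✓
6: successors {1, 2, 6, 7}; □◇¬p ∧ □¬p there: 1:F, 2:F, 6:F, 7:F. ✗
7: successors {2, 4}; □◇¬p ∧ □¬p there: 2:F, 4:T. ✓
8: successors {1, 3, 6, 8}; □◇¬p ∧ □¬p there: 1:F, 3:F, 6:F, 8:F. ✗
Satisfying worlds: {2, 4, 5, 7}.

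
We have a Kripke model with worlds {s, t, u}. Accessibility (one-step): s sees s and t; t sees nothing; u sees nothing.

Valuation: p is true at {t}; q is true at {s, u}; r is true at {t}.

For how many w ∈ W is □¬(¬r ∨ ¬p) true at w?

s: successors {s, t}; ¬(¬r ∨ ¬p) there: s:F, t:T. ✗
t: no successors, so □¬(¬r ∨ ¬p) holds vacuously. ✓
u: no successors, so □¬(¬r ∨ ¬p) holds vacuously. ✓
Satisfying worlds: {t, u}.

2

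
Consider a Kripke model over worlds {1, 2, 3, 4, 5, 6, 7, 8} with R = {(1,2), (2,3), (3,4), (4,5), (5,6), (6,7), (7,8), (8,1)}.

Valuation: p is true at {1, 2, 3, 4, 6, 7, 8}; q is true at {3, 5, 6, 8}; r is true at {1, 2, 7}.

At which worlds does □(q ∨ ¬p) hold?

{2, 4, 5, 7}

1: successors {2}; q ∨ ¬p there: 2:F. ✗
2: successors {3}; q ∨ ¬p there: 3:T. ✓
3: successors {4}; q ∨ ¬p there: 4:F. ✗
4: successors {5}; q ∨ ¬p there: 5:T. ✓
5: successors {6}; q ∨ ¬p there: 6:T. ✓
6: successors {7}; q ∨ ¬p there: 7:F. ✗
7: successors {8}; q ∨ ¬p there: 8:T. ✓
8: successors {1}; q ∨ ¬p there: 1:F. ✗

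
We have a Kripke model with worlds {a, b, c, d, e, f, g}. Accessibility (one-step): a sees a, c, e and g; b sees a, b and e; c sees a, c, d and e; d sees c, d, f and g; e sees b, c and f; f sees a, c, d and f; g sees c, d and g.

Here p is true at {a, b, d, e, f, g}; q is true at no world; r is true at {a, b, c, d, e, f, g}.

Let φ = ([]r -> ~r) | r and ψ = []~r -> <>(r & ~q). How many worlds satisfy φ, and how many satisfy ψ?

For ([]r -> ~r) | r:
a: []r -> ~r is F, r is T. ✓
b: []r -> ~r is F, r is T. ✓
c: []r -> ~r is F, r is T. ✓
d: []r -> ~r is F, r is T. ✓
e: []r -> ~r is F, r is T. ✓
f: []r -> ~r is F, r is T. ✓
g: []r -> ~r is F, r is T. ✓
— 7 worlds.
For []~r -> <>(r & ~q):
a: []~r is F, <>(r & ~q) is T. ✓
b: []~r is F, <>(r & ~q) is T. ✓
c: []~r is F, <>(r & ~q) is T. ✓
d: []~r is F, <>(r & ~q) is T. ✓
e: []~r is F, <>(r & ~q) is T. ✓
f: []~r is F, <>(r & ~q) is T. ✓
g: []~r is F, <>(r & ~q) is T. ✓
— 7 worlds.

7 and 7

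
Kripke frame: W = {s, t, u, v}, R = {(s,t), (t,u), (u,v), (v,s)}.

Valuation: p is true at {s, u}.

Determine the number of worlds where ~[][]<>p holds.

s: [][]<>p is F. ✓
t: [][]<>p is T. ✗
u: [][]<>p is F. ✓
v: [][]<>p is T. ✗
Satisfying worlds: {s, u}.

2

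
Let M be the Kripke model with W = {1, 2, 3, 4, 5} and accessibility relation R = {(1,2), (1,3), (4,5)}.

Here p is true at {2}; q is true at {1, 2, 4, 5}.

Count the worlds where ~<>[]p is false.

1: <>[]p is T. ✗
2: <>[]p is F. ✓
3: <>[]p is F. ✓
4: <>[]p is T. ✗
5: <>[]p is F. ✓
Satisfying worlds: {2, 3, 5}.
So ~<>[]p fails at the other 2 worlds.

2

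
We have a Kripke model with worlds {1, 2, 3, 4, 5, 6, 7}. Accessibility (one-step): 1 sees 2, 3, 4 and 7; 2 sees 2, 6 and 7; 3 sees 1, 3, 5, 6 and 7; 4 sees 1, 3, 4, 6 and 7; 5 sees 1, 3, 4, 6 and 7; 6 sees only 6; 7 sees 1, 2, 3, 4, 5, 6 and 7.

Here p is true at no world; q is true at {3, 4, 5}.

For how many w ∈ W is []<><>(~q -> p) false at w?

1: successors {2, 3, 4, 7}; <><>(~q -> p) there: 2:T, 3:T, 4:T, 7:T. ✓
2: successors {2, 6, 7}; <><>(~q -> p) there: 2:T, 6:F, 7:T. ✗
3: successors {1, 3, 5, 6, 7}; <><>(~q -> p) there: 1:T, 3:T, 5:T, 6:F, 7:T. ✗
4: successors {1, 3, 4, 6, 7}; <><>(~q -> p) there: 1:T, 3:T, 4:T, 6:F, 7:T. ✗
5: successors {1, 3, 4, 6, 7}; <><>(~q -> p) there: 1:T, 3:T, 4:T, 6:F, 7:T. ✗
6: successors {6}; <><>(~q -> p) there: 6:F. ✗
7: successors {1, 2, 3, 4, 5, 6, 7}; <><>(~q -> p) there: 1:T, 2:T, 3:T, 4:T, 5:T, 6:F, 7:T. ✗
Satisfying worlds: {1}.
So []<><>(~q -> p) fails at the other 6 worlds.

6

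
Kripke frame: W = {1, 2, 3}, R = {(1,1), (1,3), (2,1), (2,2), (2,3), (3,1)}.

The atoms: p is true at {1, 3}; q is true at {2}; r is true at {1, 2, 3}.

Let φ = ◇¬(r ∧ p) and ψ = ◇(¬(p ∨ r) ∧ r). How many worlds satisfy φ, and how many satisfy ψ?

1 and 0

For ◇¬(r ∧ p):
1: successors {1, 3}; ¬(r ∧ p) there: 1:F, 3:F. ✗
2: successors {1, 2, 3}; ¬(r ∧ p) there: 1:F, 2:T, 3:F. ✓
3: successors {1}; ¬(r ∧ p) there: 1:F. ✗
— 1 world.
For ◇(¬(p ∨ r) ∧ r):
1: successors {1, 3}; ¬(p ∨ r) ∧ r there: 1:F, 3:F. ✗
2: successors {1, 2, 3}; ¬(p ∨ r) ∧ r there: 1:F, 2:F, 3:F. ✗
3: successors {1}; ¬(p ∨ r) ∧ r there: 1:F. ✗
— 0 worlds.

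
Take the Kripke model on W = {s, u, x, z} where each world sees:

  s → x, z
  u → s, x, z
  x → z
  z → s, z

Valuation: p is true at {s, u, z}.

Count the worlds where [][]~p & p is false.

s: [][]~p is F, p is T. ✗
u: [][]~p is F, p is T. ✗
x: [][]~p is F, p is F. ✗
z: [][]~p is F, p is T. ✗
Satisfying worlds: ∅.
So [][]~p & p fails at the other 4 worlds.

4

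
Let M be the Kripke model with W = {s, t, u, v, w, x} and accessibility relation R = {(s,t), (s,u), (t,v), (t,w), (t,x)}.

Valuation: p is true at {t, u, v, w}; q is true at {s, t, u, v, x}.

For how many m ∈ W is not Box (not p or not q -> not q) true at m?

1

s: Box (not p or not q -> not q) is T. ✗
t: Box (not p or not q -> not q) is F. ✓
u: Box (not p or not q -> not q) is T. ✗
v: Box (not p or not q -> not q) is T. ✗
w: Box (not p or not q -> not q) is T. ✗
x: Box (not p or not q -> not q) is T. ✗
Satisfying worlds: {t}.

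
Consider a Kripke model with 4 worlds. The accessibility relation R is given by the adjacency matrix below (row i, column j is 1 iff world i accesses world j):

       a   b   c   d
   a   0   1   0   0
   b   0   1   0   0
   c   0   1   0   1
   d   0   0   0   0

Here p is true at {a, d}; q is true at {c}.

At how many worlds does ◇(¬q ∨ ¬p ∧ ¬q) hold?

a: successors {b}; ¬q ∨ ¬p ∧ ¬q there: b:T. ✓
b: successors {b}; ¬q ∨ ¬p ∧ ¬q there: b:T. ✓
c: successors {b, d}; ¬q ∨ ¬p ∧ ¬q there: b:T, d:T. ✓
d: no successors, so ◇(¬q ∨ ¬p ∧ ¬q) fails. ✗
Satisfying worlds: {a, b, c}.

3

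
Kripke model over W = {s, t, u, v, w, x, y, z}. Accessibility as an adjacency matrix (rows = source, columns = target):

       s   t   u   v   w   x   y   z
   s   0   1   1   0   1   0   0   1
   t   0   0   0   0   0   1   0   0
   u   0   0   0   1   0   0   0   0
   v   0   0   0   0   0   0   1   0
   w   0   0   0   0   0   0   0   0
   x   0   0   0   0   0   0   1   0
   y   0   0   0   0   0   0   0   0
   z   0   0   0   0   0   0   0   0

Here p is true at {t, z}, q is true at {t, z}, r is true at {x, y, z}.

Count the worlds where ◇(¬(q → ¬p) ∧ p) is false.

s: successors {t, u, w, z}; ¬(q → ¬p) ∧ p there: t:T, u:F, w:F, z:T. ✓
t: successors {x}; ¬(q → ¬p) ∧ p there: x:F. ✗
u: successors {v}; ¬(q → ¬p) ∧ p there: v:F. ✗
v: successors {y}; ¬(q → ¬p) ∧ p there: y:F. ✗
w: no successors, so ◇(¬(q → ¬p) ∧ p) fails. ✗
x: successors {y}; ¬(q → ¬p) ∧ p there: y:F. ✗
y: no successors, so ◇(¬(q → ¬p) ∧ p) fails. ✗
z: no successors, so ◇(¬(q → ¬p) ∧ p) fails. ✗
Satisfying worlds: {s}.
So ◇(¬(q → ¬p) ∧ p) fails at the other 7 worlds.

7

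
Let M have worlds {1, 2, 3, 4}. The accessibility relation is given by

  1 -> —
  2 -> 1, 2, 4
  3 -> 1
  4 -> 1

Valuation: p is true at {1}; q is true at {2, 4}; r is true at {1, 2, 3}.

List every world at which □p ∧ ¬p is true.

1: □p is T, ¬p is F. ✗
2: □p is F, ¬p is T. ✗
3: □p is T, ¬p is T. ✓
4: □p is T, ¬p is T. ✓

{3, 4}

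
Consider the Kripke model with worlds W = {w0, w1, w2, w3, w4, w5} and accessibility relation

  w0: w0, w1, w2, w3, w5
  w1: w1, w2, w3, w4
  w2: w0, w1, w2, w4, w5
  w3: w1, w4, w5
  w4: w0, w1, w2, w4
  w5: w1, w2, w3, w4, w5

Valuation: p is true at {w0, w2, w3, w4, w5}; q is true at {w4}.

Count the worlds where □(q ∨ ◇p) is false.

w0: successors {w0, w1, w2, w3, w5}; q ∨ ◇p there: w0:T, w1:T, w2:T, w3:T, w5:T. ✓
w1: successors {w1, w2, w3, w4}; q ∨ ◇p there: w1:T, w2:T, w3:T, w4:T. ✓
w2: successors {w0, w1, w2, w4, w5}; q ∨ ◇p there: w0:T, w1:T, w2:T, w4:T, w5:T. ✓
w3: successors {w1, w4, w5}; q ∨ ◇p there: w1:T, w4:T, w5:T. ✓
w4: successors {w0, w1, w2, w4}; q ∨ ◇p there: w0:T, w1:T, w2:T, w4:T. ✓
w5: successors {w1, w2, w3, w4, w5}; q ∨ ◇p there: w1:T, w2:T, w3:T, w4:T, w5:T. ✓
Satisfying worlds: {w0, w1, w2, w3, w4, w5}.
So □(q ∨ ◇p) fails at the other 0 worlds.

0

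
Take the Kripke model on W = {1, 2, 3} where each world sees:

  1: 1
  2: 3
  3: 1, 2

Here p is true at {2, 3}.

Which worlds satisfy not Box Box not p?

{2, 3}

1: Box Box not p is T. ✗
2: Box Box not p is F. ✓
3: Box Box not p is F. ✓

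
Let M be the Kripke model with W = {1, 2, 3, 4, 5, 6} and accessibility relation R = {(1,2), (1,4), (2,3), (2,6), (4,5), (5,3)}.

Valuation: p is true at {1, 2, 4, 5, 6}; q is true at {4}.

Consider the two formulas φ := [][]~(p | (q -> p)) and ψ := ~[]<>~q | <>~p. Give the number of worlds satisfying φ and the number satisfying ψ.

For [][]~(p | (q -> p)):
1: successors {2, 4}; []~(p | (q -> p)) there: 2:F, 4:F. ✗
2: successors {3, 6}; []~(p | (q -> p)) there: 3:T, 6:T. ✓
3: no successors, so [][]~(p | (q -> p)) holds vacuously. ✓
4: successors {5}; []~(p | (q -> p)) there: 5:F. ✗
5: successors {3}; []~(p | (q -> p)) there: 3:T. ✓
6: no successors, so [][]~(p | (q -> p)) holds vacuously. ✓
— 4 worlds.
For ~[]<>~q | <>~p:
1: ~[]<>~q is F, <>~p is F. ✗
2: ~[]<>~q is T, <>~p is T. ✓
3: ~[]<>~q is F, <>~p is F. ✗
4: ~[]<>~q is F, <>~p is F. ✗
5: ~[]<>~q is T, <>~p is T. ✓
6: ~[]<>~q is F, <>~p is F. ✗
— 2 worlds.

4 and 2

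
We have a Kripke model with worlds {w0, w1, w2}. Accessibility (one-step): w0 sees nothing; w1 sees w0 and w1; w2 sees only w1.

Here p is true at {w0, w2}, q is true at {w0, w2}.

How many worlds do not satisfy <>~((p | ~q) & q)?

w0: no successors, so <>~((p | ~q) & q) fails. ✗
w1: successors {w0, w1}; ~((p | ~q) & q) there: w0:F, w1:T. ✓
w2: successors {w1}; ~((p | ~q) & q) there: w1:T. ✓
Satisfying worlds: {w1, w2}.
So <>~((p | ~q) & q) fails at the other 1 world.

1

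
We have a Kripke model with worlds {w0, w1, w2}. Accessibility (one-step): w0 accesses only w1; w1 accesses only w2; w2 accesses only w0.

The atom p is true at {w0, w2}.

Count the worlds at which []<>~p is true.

w0: successors {w1}; <>~p there: w1:F. ✗
w1: successors {w2}; <>~p there: w2:F. ✗
w2: successors {w0}; <>~p there: w0:T. ✓
Satisfying worlds: {w2}.

1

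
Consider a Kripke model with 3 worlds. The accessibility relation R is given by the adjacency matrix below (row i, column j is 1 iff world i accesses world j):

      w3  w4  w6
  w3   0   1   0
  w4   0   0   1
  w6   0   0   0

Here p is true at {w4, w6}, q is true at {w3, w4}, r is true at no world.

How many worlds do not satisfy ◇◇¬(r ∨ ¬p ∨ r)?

w3: successors {w4}; ◇¬(r ∨ ¬p ∨ r) there: w4:T. ✓
w4: successors {w6}; ◇¬(r ∨ ¬p ∨ r) there: w6:F. ✗
w6: no successors, so ◇◇¬(r ∨ ¬p ∨ r) fails. ✗
Satisfying worlds: {w3}.
So ◇◇¬(r ∨ ¬p ∨ r) fails at the other 2 worlds.

2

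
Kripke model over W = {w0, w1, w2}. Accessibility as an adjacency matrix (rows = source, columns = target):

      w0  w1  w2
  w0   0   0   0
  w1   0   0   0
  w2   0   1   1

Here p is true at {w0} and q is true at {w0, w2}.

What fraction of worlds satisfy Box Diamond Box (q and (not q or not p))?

2/3

w0: no successors, so Box Diamond Box (q and (not q or not p)) holds vacuously. ✓
w1: no successors, so Box Diamond Box (q and (not q or not p)) holds vacuously. ✓
w2: successors {w1, w2}; Diamond Box (q and (not q or not p)) there: w1:F, w2:T. ✗
That's 2 of 3 worlds, so 2/3.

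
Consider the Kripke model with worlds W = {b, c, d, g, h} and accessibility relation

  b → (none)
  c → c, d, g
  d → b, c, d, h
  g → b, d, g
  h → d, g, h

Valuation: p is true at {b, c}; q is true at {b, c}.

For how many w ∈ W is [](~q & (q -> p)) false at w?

b: no successors, so [](~q & (q -> p)) holds vacuously. ✓
c: successors {c, d, g}; ~q & (q -> p) there: c:F, d:T, g:T. ✗
d: successors {b, c, d, h}; ~q & (q -> p) there: b:F, c:F, d:T, h:T. ✗
g: successors {b, d, g}; ~q & (q -> p) there: b:F, d:T, g:T. ✗
h: successors {d, g, h}; ~q & (q -> p) there: d:T, g:T, h:T. ✓
Satisfying worlds: {b, h}.
So [](~q & (q -> p)) fails at the other 3 worlds.

3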